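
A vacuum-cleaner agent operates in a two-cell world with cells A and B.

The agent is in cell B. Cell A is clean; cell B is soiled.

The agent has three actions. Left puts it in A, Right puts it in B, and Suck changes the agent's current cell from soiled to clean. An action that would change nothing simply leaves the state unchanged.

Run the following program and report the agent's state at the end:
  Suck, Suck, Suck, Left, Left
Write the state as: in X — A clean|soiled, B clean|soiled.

in A — A clean, B clean

t=1 Suck ⇒ in B — A clean, B clean
t=2 Suck ⇒ in B — A clean, B clean
t=3 Suck ⇒ in B — A clean, B clean
t=4 Left ⇒ in A — A clean, B clean
t=5 Left ⇒ in A — A clean, B clean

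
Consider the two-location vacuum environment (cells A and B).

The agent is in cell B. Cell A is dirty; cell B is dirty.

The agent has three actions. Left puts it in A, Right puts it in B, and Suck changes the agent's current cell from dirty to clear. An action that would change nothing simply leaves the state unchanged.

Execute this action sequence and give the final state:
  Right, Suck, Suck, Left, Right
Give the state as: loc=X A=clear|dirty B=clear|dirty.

t=1 Right ⇒ loc=B A=dirty B=dirty
t=2 Suck ⇒ loc=B A=dirty B=clear
t=3 Suck ⇒ loc=B A=dirty B=clear
t=4 Left ⇒ loc=A A=dirty B=clear
t=5 Right ⇒ loc=B A=dirty B=clear

loc=B A=dirty B=clear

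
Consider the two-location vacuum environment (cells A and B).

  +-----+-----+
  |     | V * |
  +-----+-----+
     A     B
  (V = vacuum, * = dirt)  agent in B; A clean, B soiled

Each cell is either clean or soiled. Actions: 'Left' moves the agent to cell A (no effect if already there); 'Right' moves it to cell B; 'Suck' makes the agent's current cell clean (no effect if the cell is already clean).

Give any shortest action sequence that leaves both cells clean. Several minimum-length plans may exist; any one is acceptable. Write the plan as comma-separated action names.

[1] after Suck: (B; A:clean, B:clean)
min 1: B is soiled, one Suck

Suck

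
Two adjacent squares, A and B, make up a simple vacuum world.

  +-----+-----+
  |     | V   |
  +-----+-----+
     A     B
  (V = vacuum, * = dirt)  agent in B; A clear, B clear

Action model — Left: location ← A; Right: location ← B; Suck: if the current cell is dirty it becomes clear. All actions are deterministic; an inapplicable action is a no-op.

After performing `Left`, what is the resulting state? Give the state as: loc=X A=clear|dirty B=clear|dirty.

loc=A A=clear B=clear

start: loc=B A=clear B=clear
Left (#1): loc=A A=clear B=clear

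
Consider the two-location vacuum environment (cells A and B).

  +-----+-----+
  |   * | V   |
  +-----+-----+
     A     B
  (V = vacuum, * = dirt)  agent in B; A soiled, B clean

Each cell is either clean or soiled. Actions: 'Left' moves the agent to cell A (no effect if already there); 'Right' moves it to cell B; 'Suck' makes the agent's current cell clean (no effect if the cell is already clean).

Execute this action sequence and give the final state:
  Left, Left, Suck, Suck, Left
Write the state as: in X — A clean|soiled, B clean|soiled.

in A — A clean, B clean

step 1/5 (Left): in A — A soiled, B clean
step 2/5 (Left): in A — A soiled, B clean
step 3/5 (Suck): in A — A clean, B clean
step 4/5 (Suck): in A — A clean, B clean
step 5/5 (Left): in A — A clean, B clean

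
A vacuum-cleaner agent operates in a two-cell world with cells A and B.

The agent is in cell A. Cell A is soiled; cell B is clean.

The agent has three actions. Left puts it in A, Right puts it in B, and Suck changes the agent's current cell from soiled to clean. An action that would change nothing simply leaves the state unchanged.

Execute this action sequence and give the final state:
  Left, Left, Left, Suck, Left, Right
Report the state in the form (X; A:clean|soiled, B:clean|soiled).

(B; A:clean, B:clean)

[1] after Left: (A; A:soiled, B:clean)
[2] after Left: (A; A:soiled, B:clean)
[3] after Left: (A; A:soiled, B:clean)
[4] after Suck: (A; A:clean, B:clean)
[5] after Left: (A; A:clean, B:clean)
[6] after Right: (B; A:clean, B:clean)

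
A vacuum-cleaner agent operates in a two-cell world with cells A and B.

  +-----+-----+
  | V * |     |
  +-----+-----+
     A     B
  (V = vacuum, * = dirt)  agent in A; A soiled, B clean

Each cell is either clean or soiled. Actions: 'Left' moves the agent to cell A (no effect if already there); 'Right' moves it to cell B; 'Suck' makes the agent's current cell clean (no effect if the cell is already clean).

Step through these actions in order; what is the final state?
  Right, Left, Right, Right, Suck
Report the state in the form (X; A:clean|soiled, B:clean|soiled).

(B; A:soiled, B:clean)

1) do Right; now (B; A:soiled, B:clean)
2) do Left; now (A; A:soiled, B:clean)
3) do Right; now (B; A:soiled, B:clean)
4) do Right; now (B; A:soiled, B:clean)
5) do Suck; now (B; A:soiled, B:clean)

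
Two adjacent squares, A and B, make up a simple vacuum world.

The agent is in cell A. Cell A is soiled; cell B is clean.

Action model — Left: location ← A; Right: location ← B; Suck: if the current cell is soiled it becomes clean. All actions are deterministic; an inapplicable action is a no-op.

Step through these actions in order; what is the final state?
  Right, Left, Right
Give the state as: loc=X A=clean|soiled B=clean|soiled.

loc=B A=soiled B=clean

step 1/3 (Right): loc=B A=soiled B=clean
step 2/3 (Left): loc=A A=soiled B=clean
step 3/3 (Right): loc=B A=soiled B=clean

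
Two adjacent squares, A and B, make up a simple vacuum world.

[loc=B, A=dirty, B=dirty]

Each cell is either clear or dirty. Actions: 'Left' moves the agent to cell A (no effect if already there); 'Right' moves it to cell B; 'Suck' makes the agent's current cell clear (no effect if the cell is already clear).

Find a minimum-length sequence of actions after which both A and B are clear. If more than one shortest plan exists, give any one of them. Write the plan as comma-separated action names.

1. Suck → <B|dirty|clear>
2. Left → <A|dirty|clear>
3. Suck → <A|clear|clear>
min 3: Suck B + move + Suck A

Suck, Left, Suck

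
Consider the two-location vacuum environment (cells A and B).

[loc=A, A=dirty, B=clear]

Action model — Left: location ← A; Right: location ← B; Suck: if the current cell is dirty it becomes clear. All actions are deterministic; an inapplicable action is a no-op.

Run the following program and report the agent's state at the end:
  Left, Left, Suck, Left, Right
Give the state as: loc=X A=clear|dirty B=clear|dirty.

loc=B A=clear B=clear

[1] after Left: loc=A A=dirty B=clear
[2] after Left: loc=A A=dirty B=clear
[3] after Suck: loc=A A=clear B=clear
[4] after Left: loc=A A=clear B=clear
[5] after Right: loc=B A=clear B=clear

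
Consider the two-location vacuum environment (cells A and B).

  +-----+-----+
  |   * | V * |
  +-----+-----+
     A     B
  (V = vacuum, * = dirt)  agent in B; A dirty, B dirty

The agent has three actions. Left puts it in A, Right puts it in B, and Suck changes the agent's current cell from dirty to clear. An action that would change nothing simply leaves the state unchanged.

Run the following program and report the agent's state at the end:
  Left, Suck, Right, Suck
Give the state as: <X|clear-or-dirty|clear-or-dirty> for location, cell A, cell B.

[1] after Left: <A|dirty|dirty>
[2] after Suck: <A|clear|dirty>
[3] after Right: <B|clear|dirty>
[4] after Suck: <B|clear|clear>

<B|clear|clear>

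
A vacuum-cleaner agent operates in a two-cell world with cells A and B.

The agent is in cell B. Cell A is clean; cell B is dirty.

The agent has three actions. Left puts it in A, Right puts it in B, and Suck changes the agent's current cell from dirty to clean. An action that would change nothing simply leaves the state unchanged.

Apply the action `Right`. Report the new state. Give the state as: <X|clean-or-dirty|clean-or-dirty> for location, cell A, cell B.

<B|clean|dirty>

start: <B|clean|dirty>
step 1/1 (Right): <B|clean|dirty>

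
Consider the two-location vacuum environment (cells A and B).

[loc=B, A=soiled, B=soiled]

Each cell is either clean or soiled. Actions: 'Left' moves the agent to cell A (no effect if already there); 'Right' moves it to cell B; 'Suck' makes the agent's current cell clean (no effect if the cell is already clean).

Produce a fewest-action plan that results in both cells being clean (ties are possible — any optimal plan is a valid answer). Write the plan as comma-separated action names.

Suck, Left, Suck

[1] after Suck: <B|soiled|clean>
[2] after Left: <A|soiled|clean>
[3] after Suck: <A|clean|clean>
min 3: Suck B + move + Suck A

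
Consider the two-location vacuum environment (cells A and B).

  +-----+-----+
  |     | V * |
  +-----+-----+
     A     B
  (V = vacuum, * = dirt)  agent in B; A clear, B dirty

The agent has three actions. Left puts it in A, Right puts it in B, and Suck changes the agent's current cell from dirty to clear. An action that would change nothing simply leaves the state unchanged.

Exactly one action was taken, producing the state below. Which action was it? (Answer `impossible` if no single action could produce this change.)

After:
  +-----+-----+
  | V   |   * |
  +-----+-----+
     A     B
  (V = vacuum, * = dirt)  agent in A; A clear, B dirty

try  Left: <A|clear|dirty>  ← match
try Right: <B|clear|dirty>
try  Suck: <B|clear|clear>

Left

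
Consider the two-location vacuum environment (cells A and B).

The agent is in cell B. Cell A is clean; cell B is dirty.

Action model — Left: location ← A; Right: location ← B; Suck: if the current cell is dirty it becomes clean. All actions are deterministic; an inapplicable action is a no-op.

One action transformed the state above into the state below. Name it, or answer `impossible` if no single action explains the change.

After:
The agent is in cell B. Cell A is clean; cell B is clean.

Suck

try  Left: (A; A:clean, B:dirty)
try Right: (B; A:clean, B:dirty)
try  Suck: (B; A:clean, B:clean)  ← match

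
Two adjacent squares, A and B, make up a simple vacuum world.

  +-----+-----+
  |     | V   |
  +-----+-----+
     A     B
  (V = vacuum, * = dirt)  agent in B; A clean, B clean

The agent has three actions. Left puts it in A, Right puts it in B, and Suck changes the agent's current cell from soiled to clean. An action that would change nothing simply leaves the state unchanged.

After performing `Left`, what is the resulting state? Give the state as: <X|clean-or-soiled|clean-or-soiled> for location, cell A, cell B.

start: <B|clean|clean>
1) do Left; now <A|clean|clean>

<A|clean|clean>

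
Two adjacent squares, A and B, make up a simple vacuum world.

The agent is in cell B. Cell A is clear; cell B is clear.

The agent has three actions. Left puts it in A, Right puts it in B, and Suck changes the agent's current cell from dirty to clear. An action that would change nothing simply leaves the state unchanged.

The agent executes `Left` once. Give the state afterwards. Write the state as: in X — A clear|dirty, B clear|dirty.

in A — A clear, B clear

start: in B — A clear, B clear
1) do Left; now in A — A clear, B clear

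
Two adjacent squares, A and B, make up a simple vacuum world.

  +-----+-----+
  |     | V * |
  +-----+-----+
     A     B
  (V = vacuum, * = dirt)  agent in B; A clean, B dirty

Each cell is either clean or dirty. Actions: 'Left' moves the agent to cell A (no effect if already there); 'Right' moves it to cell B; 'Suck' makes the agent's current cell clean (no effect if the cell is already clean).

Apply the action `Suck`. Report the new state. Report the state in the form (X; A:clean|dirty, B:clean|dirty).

(B; A:clean, B:clean)

start: (B; A:clean, B:dirty)
1. Suck → (B; A:clean, B:clean)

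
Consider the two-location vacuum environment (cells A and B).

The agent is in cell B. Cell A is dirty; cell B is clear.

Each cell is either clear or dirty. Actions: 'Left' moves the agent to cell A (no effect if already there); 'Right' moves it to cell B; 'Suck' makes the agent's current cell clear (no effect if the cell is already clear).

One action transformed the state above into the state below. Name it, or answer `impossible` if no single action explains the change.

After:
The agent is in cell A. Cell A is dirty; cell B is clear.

Left

try  Left: <A|dirty|clear>  ← match
try Right: <B|dirty|clear>
try  Suck: <B|dirty|clear>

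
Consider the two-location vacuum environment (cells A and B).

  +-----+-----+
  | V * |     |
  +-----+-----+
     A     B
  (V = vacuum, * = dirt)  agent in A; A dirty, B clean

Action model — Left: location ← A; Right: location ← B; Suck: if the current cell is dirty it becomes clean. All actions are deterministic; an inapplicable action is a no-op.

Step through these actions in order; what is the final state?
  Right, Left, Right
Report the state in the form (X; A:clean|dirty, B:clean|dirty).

Right (#1): (B; A:dirty, B:clean)
Left (#2): (A; A:dirty, B:clean)
Right (#3): (B; A:dirty, B:clean)

(B; A:dirty, B:clean)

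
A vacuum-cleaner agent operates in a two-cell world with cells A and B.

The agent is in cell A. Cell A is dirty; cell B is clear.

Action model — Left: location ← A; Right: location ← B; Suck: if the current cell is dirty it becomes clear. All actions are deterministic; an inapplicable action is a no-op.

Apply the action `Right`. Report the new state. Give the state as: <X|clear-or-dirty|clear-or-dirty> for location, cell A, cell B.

start: <A|dirty|clear>
Right (#1): <B|dirty|clear>

<B|dirty|clear>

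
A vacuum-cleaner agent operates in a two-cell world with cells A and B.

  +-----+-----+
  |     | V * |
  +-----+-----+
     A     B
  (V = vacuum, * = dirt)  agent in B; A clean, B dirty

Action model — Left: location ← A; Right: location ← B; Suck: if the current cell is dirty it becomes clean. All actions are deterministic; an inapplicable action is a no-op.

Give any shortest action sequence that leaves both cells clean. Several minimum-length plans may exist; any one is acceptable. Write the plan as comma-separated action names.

Suck

[1] after Suck: in B — A clean, B clean
min 1: B is dirty, one Suck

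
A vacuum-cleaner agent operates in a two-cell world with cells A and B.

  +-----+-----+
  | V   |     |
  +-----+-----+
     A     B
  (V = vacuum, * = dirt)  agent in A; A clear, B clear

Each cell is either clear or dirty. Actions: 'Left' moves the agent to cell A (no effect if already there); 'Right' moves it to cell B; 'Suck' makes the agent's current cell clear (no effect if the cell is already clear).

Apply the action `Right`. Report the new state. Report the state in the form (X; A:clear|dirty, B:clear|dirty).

start: (A; A:clear, B:clear)
1) do Right; now (B; A:clear, B:clear)

(B; A:clear, B:clear)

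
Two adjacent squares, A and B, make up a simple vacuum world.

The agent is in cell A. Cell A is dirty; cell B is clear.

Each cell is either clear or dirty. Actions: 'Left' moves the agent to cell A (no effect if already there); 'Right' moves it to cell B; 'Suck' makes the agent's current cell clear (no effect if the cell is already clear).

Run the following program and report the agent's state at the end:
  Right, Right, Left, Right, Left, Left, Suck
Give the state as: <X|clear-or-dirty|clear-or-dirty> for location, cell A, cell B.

<A|clear|clear>

step 1/7 (Right): <B|dirty|clear>
step 2/7 (Right): <B|dirty|clear>
step 3/7 (Left): <A|dirty|clear>
step 4/7 (Right): <B|dirty|clear>
step 5/7 (Left): <A|dirty|clear>
step 6/7 (Left): <A|dirty|clear>
step 7/7 (Suck): <A|clear|clear>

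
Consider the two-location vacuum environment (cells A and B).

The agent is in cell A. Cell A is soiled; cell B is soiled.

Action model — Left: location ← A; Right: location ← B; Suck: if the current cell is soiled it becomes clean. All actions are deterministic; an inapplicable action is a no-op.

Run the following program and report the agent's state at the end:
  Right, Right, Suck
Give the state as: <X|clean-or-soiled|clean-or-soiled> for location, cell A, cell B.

t=1 Right ⇒ <B|soiled|soiled>
t=2 Right ⇒ <B|soiled|soiled>
t=3 Suck ⇒ <B|soiled|clean>

<B|soiled|clean>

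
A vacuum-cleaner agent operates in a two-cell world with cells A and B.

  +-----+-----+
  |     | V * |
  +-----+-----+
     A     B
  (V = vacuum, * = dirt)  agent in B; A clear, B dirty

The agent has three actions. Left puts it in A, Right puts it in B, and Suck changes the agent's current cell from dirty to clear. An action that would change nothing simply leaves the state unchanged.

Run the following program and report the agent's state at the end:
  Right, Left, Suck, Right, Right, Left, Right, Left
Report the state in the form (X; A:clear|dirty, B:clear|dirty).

Right (#1): (B; A:clear, B:dirty)
Left (#2): (A; A:clear, B:dirty)
Suck (#3): (A; A:clear, B:dirty)
Right (#4): (B; A:clear, B:dirty)
Right (#5): (B; A:clear, B:dirty)
Left (#6): (A; A:clear, B:dirty)
Right (#7): (B; A:clear, B:dirty)
Left (#8): (A; A:clear, B:dirty)

(A; A:clear, B:dirty)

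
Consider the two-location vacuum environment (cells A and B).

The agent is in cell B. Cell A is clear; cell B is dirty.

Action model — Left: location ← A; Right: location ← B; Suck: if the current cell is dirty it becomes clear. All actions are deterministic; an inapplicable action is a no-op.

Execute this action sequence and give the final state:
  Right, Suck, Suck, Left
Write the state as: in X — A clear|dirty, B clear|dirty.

in A — A clear, B clear

[1] after Right: in B — A clear, B dirty
[2] after Suck: in B — A clear, B clear
[3] after Suck: in B — A clear, B clear
[4] after Left: in A — A clear, B clear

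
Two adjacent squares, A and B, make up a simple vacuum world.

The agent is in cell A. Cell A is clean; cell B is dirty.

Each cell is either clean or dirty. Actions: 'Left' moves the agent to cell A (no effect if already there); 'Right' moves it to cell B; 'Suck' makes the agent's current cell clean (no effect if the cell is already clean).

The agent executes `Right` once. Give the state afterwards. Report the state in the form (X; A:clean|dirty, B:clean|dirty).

start: (A; A:clean, B:dirty)
t=1 Right ⇒ (B; A:clean, B:dirty)

(B; A:clean, B:dirty)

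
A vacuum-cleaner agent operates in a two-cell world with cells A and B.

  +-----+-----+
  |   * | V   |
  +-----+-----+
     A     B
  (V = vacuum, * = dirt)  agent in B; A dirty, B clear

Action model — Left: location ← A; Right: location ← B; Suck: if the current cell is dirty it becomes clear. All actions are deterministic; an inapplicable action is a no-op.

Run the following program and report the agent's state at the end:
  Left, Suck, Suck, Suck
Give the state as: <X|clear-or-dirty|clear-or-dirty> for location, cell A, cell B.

[1] after Left: <A|dirty|clear>
[2] after Suck: <A|clear|clear>
[3] after Suck: <A|clear|clear>
[4] after Suck: <A|clear|clear>

<A|clear|clear>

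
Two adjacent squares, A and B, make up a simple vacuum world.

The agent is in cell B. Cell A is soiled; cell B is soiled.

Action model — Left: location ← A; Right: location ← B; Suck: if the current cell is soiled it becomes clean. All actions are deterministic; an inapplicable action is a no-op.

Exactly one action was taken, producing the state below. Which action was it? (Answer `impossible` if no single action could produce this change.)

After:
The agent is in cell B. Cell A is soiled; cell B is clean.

try  Left: loc=A A=soiled B=soiled
try Right: loc=B A=soiled B=soiled
try  Suck: loc=B A=soiled B=clean  ← match

Suck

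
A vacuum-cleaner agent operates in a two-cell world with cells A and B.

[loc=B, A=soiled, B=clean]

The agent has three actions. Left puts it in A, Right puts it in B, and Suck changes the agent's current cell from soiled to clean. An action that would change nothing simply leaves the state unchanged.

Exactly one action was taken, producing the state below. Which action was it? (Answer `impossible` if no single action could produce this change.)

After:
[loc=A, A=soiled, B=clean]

Left

try  Left: loc=A A=soiled B=clean  ← match
try Right: loc=B A=soiled B=clean
try  Suck: loc=B A=soiled B=clean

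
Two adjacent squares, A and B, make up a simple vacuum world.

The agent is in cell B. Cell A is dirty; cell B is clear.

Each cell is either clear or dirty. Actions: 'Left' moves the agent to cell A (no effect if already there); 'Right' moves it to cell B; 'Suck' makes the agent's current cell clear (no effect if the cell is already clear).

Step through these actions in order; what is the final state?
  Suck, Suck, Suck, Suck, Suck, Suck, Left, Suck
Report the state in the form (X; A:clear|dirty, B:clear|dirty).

Suck (#1): (B; A:dirty, B:clear)
Suck (#2): (B; A:dirty, B:clear)
Suck (#3): (B; A:dirty, B:clear)
Suck (#4): (B; A:dirty, B:clear)
Suck (#5): (B; A:dirty, B:clear)
Suck (#6): (B; A:dirty, B:clear)
Left (#7): (A; A:dirty, B:clear)
Suck (#8): (A; A:clear, B:clear)

(A; A:clear, B:clear)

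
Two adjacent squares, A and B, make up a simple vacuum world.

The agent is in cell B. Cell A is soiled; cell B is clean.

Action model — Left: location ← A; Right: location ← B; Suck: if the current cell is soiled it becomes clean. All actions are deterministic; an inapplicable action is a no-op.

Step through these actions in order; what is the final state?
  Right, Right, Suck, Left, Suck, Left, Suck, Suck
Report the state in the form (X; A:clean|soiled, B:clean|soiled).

(A; A:clean, B:clean)

1) do Right; now (B; A:soiled, B:clean)
2) do Right; now (B; A:soiled, B:clean)
3) do Suck; now (B; A:soiled, B:clean)
4) do Left; now (A; A:soiled, B:clean)
5) do Suck; now (A; A:clean, B:clean)
6) do Left; now (A; A:clean, B:clean)
7) do Suck; now (A; A:clean, B:clean)
8) do Suck; now (A; A:clean, B:clean)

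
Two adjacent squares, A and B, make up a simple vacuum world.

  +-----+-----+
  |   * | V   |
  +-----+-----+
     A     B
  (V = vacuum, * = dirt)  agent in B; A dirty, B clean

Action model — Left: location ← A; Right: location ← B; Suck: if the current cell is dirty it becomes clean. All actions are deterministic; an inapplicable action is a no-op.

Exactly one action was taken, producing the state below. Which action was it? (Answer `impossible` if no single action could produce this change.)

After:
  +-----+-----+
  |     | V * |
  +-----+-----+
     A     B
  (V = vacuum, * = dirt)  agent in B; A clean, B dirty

try  Left: <A|dirty|clean>
try Right: <B|dirty|clean>
try  Suck: <B|dirty|clean>
no single action produces the after-state

impossible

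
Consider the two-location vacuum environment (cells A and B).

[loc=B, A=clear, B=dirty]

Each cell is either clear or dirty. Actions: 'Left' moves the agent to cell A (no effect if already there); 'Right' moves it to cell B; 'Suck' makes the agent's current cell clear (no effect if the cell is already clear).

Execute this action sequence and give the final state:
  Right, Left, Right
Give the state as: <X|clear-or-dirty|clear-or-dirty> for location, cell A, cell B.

<B|clear|dirty>

1. Right → <B|clear|dirty>
2. Left → <A|clear|dirty>
3. Right → <B|clear|dirty>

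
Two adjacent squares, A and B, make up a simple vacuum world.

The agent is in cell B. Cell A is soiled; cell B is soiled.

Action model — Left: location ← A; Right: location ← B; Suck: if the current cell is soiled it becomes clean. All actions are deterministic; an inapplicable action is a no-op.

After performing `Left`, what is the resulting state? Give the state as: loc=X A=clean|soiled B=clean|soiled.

start: loc=B A=soiled B=soiled
Left (#1): loc=A A=soiled B=soiled

loc=A A=soiled B=soiled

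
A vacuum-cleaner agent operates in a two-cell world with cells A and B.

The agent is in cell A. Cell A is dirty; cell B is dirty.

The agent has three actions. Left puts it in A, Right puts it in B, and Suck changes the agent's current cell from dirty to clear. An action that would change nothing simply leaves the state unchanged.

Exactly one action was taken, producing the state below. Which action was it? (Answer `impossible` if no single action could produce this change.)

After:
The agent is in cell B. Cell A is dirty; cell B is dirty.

try  Left: in A — A dirty, B dirty
try Right: in B — A dirty, B dirty  ← match
try  Suck: in A — A clear, B dirty

Right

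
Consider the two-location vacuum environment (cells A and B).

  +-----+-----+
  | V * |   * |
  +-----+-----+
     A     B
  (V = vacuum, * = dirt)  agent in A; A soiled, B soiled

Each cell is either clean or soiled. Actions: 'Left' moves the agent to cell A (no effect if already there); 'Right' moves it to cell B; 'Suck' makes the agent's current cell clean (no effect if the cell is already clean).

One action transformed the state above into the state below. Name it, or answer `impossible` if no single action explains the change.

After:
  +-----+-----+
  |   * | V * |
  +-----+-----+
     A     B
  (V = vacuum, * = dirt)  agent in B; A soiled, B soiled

try  Left: <A|soiled|soiled>
try Right: <B|soiled|soiled>  ← match
try  Suck: <A|clean|soiled>

Right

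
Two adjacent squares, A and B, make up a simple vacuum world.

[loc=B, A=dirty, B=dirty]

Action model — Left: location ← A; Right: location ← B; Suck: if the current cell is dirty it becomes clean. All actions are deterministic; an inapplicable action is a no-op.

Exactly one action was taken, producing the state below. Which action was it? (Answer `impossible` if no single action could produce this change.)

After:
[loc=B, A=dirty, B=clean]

try  Left: loc=A A=dirty B=dirty
try Right: loc=B A=dirty B=dirty
try  Suck: loc=B A=dirty B=clean  ← match

Suck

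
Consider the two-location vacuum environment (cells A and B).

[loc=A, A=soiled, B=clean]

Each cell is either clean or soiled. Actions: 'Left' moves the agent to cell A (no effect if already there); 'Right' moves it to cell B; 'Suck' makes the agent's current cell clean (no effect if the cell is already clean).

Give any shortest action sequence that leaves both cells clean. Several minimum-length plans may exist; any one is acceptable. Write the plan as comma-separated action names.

Suck

Suck (#1): loc=A A=clean B=clean
min 1: A is soiled, one Suck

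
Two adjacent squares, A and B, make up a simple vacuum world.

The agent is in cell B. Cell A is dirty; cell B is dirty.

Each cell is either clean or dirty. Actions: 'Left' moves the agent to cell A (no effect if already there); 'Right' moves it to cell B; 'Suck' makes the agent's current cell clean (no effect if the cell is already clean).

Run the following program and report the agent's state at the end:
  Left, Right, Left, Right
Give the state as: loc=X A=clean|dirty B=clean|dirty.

loc=B A=dirty B=dirty

[1] after Left: loc=A A=dirty B=dirty
[2] after Right: loc=B A=dirty B=dirty
[3] after Left: loc=A A=dirty B=dirty
[4] after Right: loc=B A=dirty B=dirty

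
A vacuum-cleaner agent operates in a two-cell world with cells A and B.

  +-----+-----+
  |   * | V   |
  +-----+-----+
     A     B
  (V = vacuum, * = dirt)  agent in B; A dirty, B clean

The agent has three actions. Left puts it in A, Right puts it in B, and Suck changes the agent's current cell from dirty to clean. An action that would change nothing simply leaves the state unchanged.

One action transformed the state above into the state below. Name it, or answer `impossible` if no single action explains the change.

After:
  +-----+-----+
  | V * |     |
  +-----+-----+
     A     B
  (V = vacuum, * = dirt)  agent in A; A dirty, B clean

try  Left: in A — A dirty, B clean  ← match
try Right: in B — A dirty, B clean
try  Suck: in B — A dirty, B clean

Left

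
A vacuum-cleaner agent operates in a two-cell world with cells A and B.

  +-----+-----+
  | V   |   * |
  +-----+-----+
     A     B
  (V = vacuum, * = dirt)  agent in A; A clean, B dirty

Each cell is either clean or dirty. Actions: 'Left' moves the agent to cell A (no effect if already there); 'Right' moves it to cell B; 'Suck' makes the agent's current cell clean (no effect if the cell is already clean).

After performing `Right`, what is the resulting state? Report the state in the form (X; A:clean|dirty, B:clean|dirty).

(B; A:clean, B:dirty)

start: (A; A:clean, B:dirty)
step 1/1 (Right): (B; A:clean, B:dirty)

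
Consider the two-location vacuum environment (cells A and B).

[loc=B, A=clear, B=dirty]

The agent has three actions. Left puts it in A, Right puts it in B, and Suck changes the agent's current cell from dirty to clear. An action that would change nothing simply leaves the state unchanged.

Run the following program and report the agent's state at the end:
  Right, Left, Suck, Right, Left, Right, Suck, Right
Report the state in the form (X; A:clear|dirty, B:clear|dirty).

t=1 Right ⇒ (B; A:clear, B:dirty)
t=2 Left ⇒ (A; A:clear, B:dirty)
t=3 Suck ⇒ (A; A:clear, B:dirty)
t=4 Right ⇒ (B; A:clear, B:dirty)
t=5 Left ⇒ (A; A:clear, B:dirty)
t=6 Right ⇒ (B; A:clear, B:dirty)
t=7 Suck ⇒ (B; A:clear, B:clear)
t=8 Right ⇒ (B; A:clear, B:clear)

(B; A:clear, B:clear)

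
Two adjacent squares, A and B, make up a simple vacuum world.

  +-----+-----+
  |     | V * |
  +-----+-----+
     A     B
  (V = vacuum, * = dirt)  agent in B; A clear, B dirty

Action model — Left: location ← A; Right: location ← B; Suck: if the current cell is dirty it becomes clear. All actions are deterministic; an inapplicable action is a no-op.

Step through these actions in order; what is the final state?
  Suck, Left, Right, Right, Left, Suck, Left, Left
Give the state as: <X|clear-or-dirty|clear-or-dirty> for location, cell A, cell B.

<A|clear|clear>

1. Suck → <B|clear|clear>
2. Left → <A|clear|clear>
3. Right → <B|clear|clear>
4. Right → <B|clear|clear>
5. Left → <A|clear|clear>
6. Suck → <A|clear|clear>
7. Left → <A|clear|clear>
8. Left → <A|clear|clear>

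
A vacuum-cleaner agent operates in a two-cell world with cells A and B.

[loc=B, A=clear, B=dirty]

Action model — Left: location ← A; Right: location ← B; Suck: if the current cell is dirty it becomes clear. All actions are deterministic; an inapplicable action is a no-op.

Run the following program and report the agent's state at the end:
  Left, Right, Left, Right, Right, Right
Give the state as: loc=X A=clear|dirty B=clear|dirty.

loc=B A=clear B=dirty

step 1/6 (Left): loc=A A=clear B=dirty
step 2/6 (Right): loc=B A=clear B=dirty
step 3/6 (Left): loc=A A=clear B=dirty
step 4/6 (Right): loc=B A=clear B=dirty
step 5/6 (Right): loc=B A=clear B=dirty
step 6/6 (Right): loc=B A=clear B=dirty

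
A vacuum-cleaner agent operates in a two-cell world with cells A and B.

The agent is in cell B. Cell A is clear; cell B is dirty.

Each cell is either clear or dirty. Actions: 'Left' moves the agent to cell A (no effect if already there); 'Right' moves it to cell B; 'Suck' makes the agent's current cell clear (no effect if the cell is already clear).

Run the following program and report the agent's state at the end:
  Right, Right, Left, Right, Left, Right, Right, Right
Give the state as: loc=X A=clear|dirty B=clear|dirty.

1) do Right; now loc=B A=clear B=dirty
2) do Right; now loc=B A=clear B=dirty
3) do Left; now loc=A A=clear B=dirty
4) do Right; now loc=B A=clear B=dirty
5) do Left; now loc=A A=clear B=dirty
6) do Right; now loc=B A=clear B=dirty
7) do Right; now loc=B A=clear B=dirty
8) do Right; now loc=B A=clear B=dirty

loc=B A=clear B=dirty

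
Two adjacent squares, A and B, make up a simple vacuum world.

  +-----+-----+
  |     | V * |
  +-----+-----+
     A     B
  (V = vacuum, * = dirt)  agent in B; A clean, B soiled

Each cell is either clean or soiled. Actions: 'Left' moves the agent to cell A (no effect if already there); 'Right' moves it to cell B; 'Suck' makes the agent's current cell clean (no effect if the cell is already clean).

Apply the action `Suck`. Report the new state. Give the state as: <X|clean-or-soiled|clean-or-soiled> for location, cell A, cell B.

start: <B|clean|soiled>
t=1 Suck ⇒ <B|clean|clean>

<B|clean|clean>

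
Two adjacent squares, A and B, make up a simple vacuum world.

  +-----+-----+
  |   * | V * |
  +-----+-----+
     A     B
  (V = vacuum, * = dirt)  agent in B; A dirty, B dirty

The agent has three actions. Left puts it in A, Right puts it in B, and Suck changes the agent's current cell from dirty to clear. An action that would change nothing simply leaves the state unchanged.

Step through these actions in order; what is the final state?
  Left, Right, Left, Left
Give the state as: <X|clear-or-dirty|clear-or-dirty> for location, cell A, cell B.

Left (#1): <A|dirty|dirty>
Right (#2): <B|dirty|dirty>
Left (#3): <A|dirty|dirty>
Left (#4): <A|dirty|dirty>

<A|dirty|dirty>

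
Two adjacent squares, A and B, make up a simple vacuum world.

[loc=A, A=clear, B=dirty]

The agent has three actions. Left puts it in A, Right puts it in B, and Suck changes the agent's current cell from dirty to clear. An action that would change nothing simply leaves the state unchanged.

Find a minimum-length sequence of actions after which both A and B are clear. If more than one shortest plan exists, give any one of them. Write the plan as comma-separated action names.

1) do Right; now <B|clear|dirty>
2) do Suck; now <B|clear|clear>
min 2: go B then Suck

Right, Suck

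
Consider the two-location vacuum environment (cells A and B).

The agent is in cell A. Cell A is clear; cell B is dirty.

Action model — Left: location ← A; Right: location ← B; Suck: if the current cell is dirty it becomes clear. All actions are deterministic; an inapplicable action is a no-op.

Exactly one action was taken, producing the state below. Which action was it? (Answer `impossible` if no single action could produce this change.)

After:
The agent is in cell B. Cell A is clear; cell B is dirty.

Right

try  Left: in A — A clear, B dirty
try Right: in B — A clear, B dirty  ← match
try  Suck: in A — A clear, B dirty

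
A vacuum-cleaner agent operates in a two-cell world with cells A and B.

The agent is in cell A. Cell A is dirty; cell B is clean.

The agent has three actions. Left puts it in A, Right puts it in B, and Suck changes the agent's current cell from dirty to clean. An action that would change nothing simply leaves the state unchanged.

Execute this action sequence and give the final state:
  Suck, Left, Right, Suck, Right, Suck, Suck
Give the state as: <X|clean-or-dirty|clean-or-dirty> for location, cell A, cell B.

step 1/7 (Suck): <A|clean|clean>
step 2/7 (Left): <A|clean|clean>
step 3/7 (Right): <B|clean|clean>
step 4/7 (Suck): <B|clean|clean>
step 5/7 (Right): <B|clean|clean>
step 6/7 (Suck): <B|clean|clean>
step 7/7 (Suck): <B|clean|clean>

<B|clean|clean>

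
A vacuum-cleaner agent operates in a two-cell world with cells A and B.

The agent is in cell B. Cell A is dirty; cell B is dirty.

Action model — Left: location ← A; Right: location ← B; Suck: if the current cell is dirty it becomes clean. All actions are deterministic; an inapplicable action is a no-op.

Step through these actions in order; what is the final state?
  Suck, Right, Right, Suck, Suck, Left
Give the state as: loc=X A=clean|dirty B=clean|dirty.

t=1 Suck ⇒ loc=B A=dirty B=clean
t=2 Right ⇒ loc=B A=dirty B=clean
t=3 Right ⇒ loc=B A=dirty B=clean
t=4 Suck ⇒ loc=B A=dirty B=clean
t=5 Suck ⇒ loc=B A=dirty B=clean
t=6 Left ⇒ loc=A A=dirty B=clean

loc=A A=dirty B=clean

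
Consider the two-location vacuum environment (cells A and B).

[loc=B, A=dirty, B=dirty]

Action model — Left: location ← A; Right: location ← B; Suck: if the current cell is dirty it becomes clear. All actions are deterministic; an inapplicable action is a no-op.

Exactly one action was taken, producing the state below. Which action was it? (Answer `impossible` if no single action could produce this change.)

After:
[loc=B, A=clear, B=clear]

impossible

try  Left: loc=A A=dirty B=dirty
try Right: loc=B A=dirty B=dirty
try  Suck: loc=B A=dirty B=clear
no single action produces the after-state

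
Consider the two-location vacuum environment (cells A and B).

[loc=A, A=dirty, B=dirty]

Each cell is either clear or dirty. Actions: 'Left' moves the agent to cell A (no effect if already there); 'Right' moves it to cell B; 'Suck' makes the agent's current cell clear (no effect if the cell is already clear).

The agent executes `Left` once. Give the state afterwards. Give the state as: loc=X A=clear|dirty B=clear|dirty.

loc=A A=dirty B=dirty

start: loc=A A=dirty B=dirty
1) do Left; now loc=A A=dirty B=dirty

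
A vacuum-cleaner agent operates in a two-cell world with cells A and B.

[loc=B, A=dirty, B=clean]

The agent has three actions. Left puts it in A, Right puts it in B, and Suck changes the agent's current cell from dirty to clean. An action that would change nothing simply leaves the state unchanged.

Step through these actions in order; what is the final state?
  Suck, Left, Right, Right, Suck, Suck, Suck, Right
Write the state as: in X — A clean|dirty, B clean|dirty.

1) do Suck; now in B — A dirty, B clean
2) do Left; now in A — A dirty, B clean
3) do Right; now in B — A dirty, B clean
4) do Right; now in B — A dirty, B clean
5) do Suck; now in B — A dirty, B clean
6) do Suck; now in B — A dirty, B clean
7) do Suck; now in B — A dirty, B clean
8) do Right; now in B — A dirty, B clean

in B — A dirty, B clean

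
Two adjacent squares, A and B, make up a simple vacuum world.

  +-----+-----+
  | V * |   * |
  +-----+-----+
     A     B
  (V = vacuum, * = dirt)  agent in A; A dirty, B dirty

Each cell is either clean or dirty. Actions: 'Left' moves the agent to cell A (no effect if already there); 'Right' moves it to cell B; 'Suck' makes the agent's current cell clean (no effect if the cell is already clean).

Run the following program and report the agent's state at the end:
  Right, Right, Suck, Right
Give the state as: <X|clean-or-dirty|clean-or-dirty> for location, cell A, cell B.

1. Right → <B|dirty|dirty>
2. Right → <B|dirty|dirty>
3. Suck → <B|dirty|clean>
4. Right → <B|dirty|clean>

<B|dirty|clean>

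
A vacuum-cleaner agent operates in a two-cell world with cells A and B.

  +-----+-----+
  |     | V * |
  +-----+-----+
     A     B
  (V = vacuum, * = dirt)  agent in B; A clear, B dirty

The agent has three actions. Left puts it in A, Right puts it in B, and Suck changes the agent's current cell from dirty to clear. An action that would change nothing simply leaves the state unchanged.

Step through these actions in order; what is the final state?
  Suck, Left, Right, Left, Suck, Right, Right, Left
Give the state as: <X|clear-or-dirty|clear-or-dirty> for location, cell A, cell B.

<A|clear|clear>

t=1 Suck ⇒ <B|clear|clear>
t=2 Left ⇒ <A|clear|clear>
t=3 Right ⇒ <B|clear|clear>
t=4 Left ⇒ <A|clear|clear>
t=5 Suck ⇒ <A|clear|clear>
t=6 Right ⇒ <B|clear|clear>
t=7 Right ⇒ <B|clear|clear>
t=8 Left ⇒ <A|clear|clear>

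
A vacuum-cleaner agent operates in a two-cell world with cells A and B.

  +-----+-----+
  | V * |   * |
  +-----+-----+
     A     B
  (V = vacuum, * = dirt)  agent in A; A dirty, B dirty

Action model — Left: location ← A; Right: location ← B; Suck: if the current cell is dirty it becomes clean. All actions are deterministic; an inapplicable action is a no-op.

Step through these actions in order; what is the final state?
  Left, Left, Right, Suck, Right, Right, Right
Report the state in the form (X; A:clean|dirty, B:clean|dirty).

[1] after Left: (A; A:dirty, B:dirty)
[2] after Left: (A; A:dirty, B:dirty)
[3] after Right: (B; A:dirty, B:dirty)
[4] after Suck: (B; A:dirty, B:clean)
[5] after Right: (B; A:dirty, B:clean)
[6] after Right: (B; A:dirty, B:clean)
[7] after Right: (B; A:dirty, B:clean)

(B; A:dirty, B:clean)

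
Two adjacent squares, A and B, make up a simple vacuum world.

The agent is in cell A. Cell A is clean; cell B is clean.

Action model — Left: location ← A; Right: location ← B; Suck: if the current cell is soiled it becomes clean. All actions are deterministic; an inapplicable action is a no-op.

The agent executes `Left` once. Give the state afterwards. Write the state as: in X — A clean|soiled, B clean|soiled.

in A — A clean, B clean

start: in A — A clean, B clean
[1] after Left: in A — A clean, B clean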